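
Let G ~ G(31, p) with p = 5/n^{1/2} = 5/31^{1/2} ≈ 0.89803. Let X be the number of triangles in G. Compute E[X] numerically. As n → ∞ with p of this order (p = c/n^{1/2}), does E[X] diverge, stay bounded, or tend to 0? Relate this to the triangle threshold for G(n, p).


Number of potential triangles: C(31, 3) = 4495.
Each occurs with probability p³ ≈ (0.89803)³ ≈ 7.2421493e-01.
By linearity: E[X] = C(31, 3)·p³ ≈ 4495 · 7.2421493e-01 ≈ 3255.34610.
Since α = 1/2 < 1, p = c/n^{1/2} ≫ 1/n is above the triangle threshold p ~ 1/n. Asymptotically E[X] ~ (c³/6)·n^{3(1−α)} = (5³/6)·n^{1.5} → ∞; triangles are abundant w.h.p.

E[X] ≈ 3255.34610; in regime p = Θ(1/n^{1/2}) E[X] diverges (above the triangle threshold p ~ 1/n).


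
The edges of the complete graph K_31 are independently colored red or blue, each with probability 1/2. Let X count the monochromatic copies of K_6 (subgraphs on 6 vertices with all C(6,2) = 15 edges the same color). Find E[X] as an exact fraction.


Let X = Σ_S X_S over the C(31, 6) = 736281 subsets S of size 6, where X_S = 1 if the K_6 on S is monochromatic.
For a fixed S, the K_6 on S has C(6, 2) = 15 edges. P[all 15 edges red] = (1/2)^15, and likewise for blue, so P[monochromatic] = 2·(1/2)^15 = 2^{1 − 15} = 1/16384.
By linearity of expectation: E[X] = C(31, 6) · 2^{1 − 15} = 736281 · 1/16384 = 736281/16384.
Numerically: E[X] ≈ 44.939026.

E[X] = C(31,6)·2^(1−C(6,2)) = 736281/16384 ≈ 44.939026.


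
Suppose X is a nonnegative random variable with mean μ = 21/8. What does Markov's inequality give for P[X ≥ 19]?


μ = E[X] = 21/8, a = 19.
Markov: P[X ≥ 19] ≤ μ/a = (21/8)/19 = 21/152.
Numerically: ≈ 0.13816.
(Since a = 19 > μ = 2.62500, the bound 21/152 is < 1 and informative.)

P[X ≥ 19] ≤ 21/152 ≈ 0.13816.


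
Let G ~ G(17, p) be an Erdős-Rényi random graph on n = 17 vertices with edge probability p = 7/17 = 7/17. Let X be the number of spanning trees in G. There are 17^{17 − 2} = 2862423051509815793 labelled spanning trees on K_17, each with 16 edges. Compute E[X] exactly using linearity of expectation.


K_17 has 17^{17 − 2} = 2862423051509815793 labelled spanning trees.
For each such spanning tree H, let X_H = 1 if all 16 edges of H are present in G. Then P[X_H = 1] = p^{16} = (7/17)^{16} = 33232930569601/48661191875666868481.
By linearity of expectation: E[X] = Σ_H E[X_H] = 2862423051509815793 · p^{16} = 2862423051509815793 · 33232930569601/48661191875666868481 = 33232930569601/17.
Numerically: E[X] ≈ 1.95488e+12.

E[X] = 2862423051509815793 · (7/17)^{16} = 33232930569601/17 ≈ 1.95488e+12.


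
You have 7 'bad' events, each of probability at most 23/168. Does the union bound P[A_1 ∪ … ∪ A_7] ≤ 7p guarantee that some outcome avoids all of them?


Union bound: P[∪_{i=1}^{7} A_i] ≤ Σ_i P[A_i] ≤ 7·p = 7·(23/168) = 23/24.
Numerically: 23/24 ≈ 0.9583333.
Is 23/24 < 1? YES.
Since P[∪ A_i] ≤ 23/24 < 1, the complement has P[∩ A_i^c] ≥ 1 − 23/24 = 1/24 > 0, so some outcome avoids every A_i.

7·p = 23/24 ≈ 0.9583333; existence CERTIFIED by the union bound.


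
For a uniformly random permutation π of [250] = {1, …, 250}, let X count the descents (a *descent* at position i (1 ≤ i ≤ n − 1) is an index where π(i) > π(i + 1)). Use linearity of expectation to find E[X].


Write X = Σ X_I over i = 1, …, 249, with X_I the indicator of one descent.
There are 249 indicators.
For each fixed i, the pair (π(i), π(i+1)) is a uniformly random ordered pair of distinct values from {1, …, 250}; by symmetry P[π(i) > π(i+1)] = 1/2.
By linearity: E[X] = 249 · (1/2) = (250 − 1) · (1/2) = 249/2 ≈ 124.5000.

E[X] = 249/2 = 124.5000.


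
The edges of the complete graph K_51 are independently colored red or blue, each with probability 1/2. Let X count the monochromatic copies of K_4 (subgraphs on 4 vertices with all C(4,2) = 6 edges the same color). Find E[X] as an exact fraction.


Let X = Σ_S X_S over the C(51, 4) = 249900 subsets S of size 4, where X_S = 1 if the K_4 on S is monochromatic.
For a fixed S, the K_4 on S has C(4, 2) = 6 edges. P[all 6 edges red] = (1/2)^6, and likewise for blue, so P[monochromatic] = 2·(1/2)^6 = 2^{1 − 6} = 1/32.
By linearity of expectation: E[X] = C(51, 4) · 2^{1 − 6} = 249900 · 1/32 = 62475/8.
Numerically: E[X] ≈ 7809.375000.

E[X] = C(51,4)·2^(1−C(4,2)) = 62475/8 ≈ 7809.375000.


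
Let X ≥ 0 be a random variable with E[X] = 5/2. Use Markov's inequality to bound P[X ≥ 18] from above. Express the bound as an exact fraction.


μ = E[X] = 5/2, a = 18.
Markov: P[X ≥ 18] ≤ μ/a = (5/2)/18 = 5/36.
Numerically: ≈ 0.139.
(Since a = 18 > μ = 2.500, the bound 5/36 is < 1 and informative.)

P[X ≥ 18] ≤ 5/36 ≈ 0.139.


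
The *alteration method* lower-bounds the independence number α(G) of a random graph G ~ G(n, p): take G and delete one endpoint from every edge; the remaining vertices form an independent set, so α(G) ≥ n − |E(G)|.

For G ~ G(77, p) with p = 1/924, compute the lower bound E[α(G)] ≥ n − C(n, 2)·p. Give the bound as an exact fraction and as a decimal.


E[|E(G)|] = C(77, 2)·p = 2926 · (1/924) = 19/6.
E[α(G)] ≥ n − E[|E(G)|] = 77 − 19/6 = 443/6.
Numerically: ≈ 73.83333.
(This is only a lower bound; the true E[α(G)] may be larger.)

E[α(G)] ≥ 443/6 ≈ 73.83333.


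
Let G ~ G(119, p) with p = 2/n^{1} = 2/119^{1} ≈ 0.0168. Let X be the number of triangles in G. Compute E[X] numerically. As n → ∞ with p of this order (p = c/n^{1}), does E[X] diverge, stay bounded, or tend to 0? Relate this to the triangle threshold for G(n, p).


Number of potential triangles: C(119, 3) = 273819.
Each occurs with probability p³ ≈ (0.0168)³ ≈ 4.74733e-06.
By linearity: E[X] = C(119, 3)·p³ ≈ 273819 · 4.74733e-06 ≈ 1.300.
Here α = 1, so p = 2/n is exactly at the triangle threshold p ~ 1/n. Asymptotically E[X] → c³/6 = 2³/6 = 4/3 ≈ 1.333, a bounded constant. In this regime the triangle count is asymptotically Poisson(c³/6).

E[X] ≈ 1.300; in regime p = Θ(1/n^{1}) E[X] stays bounded (at the triangle threshold p ~ 1/n).


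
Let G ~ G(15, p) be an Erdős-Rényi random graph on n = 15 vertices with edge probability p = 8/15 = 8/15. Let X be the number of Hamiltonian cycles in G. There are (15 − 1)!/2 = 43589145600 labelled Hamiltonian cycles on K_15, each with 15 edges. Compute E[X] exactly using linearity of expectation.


K_15 has (15 − 1)!/2 = 43589145600 labelled Hamiltonian cycles.
For each such Hamiltonian cycle H, let X_H = 1 if all 15 edges of H are present in G. Then P[X_H = 1] = p^{15} = (8/15)^{15} = 35184372088832/437893890380859375.
By linearity of expectation: E[X] = Σ_H E[X_H] = 43589145600 · p^{15} = 43589145600 · 35184372088832/437893890380859375 = 252453780711880523776/72081298828125.
Numerically: E[X] ≈ 3.5e+06.

E[X] = 43589145600 · (8/15)^{15} = 252453780711880523776/72081298828125 ≈ 3.5e+06.


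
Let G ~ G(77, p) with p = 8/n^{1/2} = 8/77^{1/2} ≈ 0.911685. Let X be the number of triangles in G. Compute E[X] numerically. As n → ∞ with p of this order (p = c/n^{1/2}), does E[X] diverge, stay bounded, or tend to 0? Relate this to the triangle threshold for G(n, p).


Number of potential triangles: C(77, 3) = 73150.
Each occurs with probability p³ ≈ (0.911685)³ ≈ 7.57763833e-01.
By linearity: E[X] = C(77, 3)·p³ ≈ 73150 · 7.57763833e-01 ≈ 55430.424390.
Since α = 1/2 < 1, p = c/n^{1/2} ≫ 1/n is above the triangle threshold p ~ 1/n. Asymptotically E[X] ~ (c³/6)·n^{3(1−α)} = (8³/6)·n^{1.5} → ∞; triangles are abundant w.h.p.

E[X] ≈ 55430.424390; in regime p = Θ(1/n^{1/2}) E[X] diverges (above the triangle threshold p ~ 1/n).


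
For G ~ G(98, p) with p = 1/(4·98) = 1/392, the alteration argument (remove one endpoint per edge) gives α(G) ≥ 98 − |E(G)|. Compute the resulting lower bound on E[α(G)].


E[|E(G)|] = C(98, 2)·p = 4753 · (1/392) = 97/8.
E[α(G)] ≥ n − E[|E(G)|] = 98 − 97/8 = 687/8.
Numerically: ≈ 85.875000.
(This is only a lower bound; the true E[α(G)] may be larger.)

E[α(G)] ≥ 687/8 ≈ 85.875000.


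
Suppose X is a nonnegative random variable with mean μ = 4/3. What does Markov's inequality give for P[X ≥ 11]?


μ = E[X] = 4/3, a = 11.
Markov: P[X ≥ 11] ≤ μ/a = (4/3)/11 = 4/33.
Numerically: ≈ 0.121.
(Since a = 11 > μ = 1.333, the bound 4/33 is < 1 and informative.)

P[X ≥ 11] ≤ 4/33 ≈ 0.121.


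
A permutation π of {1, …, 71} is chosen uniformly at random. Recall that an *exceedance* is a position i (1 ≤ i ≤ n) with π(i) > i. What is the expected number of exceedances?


Write X = Σ_{i=1}^{71} X_i, where X_i = 1_{π(i) > i}.
For each fixed i, π(i) is uniform over {1, …, 71} (marginal of a uniform permutation), so P[π(i) > i] = (n − i)/n. Summing: Σ_{i=1}^{71} (n − i)/n = (0 + 1 + … + 70)/71 = 71(71 − 1)/(2·71) = (71 − 1)/2.
Hence E[X] = Σ_{i=1}^{71} (71 − i)/71 = 35 ≈ 35.00000.

E[X] = 35 = 35.00000.


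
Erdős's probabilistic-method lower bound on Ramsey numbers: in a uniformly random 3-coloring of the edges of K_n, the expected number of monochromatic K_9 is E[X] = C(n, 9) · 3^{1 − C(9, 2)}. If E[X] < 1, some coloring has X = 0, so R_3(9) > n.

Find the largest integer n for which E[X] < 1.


We need C(n, 9) · 3^{1 − 36} < 1, i.e. C(n, 9) < 3^{36 − 1} = 50031545098999707.
Check values of n near the boundary:
  n = 295: C(295, 9) = 41221140106119260; 41221140106119260 < 50031545098999707? YES
  n = 296: C(296, 9) = 42513789098994080; 42513789098994080 < 50031545098999707? YES
  n = 297: C(297, 9) = 43842345008337645; 43842345008337645 < 50031545098999707? YES
  n = 298: C(298, 9) = 45207677551849890; 45207677551849890 < 50031545098999707? YES
  n = 299: C(299, 9) = 46610674441390059; 46610674441390059 < 50031545098999707? YES
  n = 300: C(300, 9) = 48052241692154700; 48052241692154700 < 50031545098999707? YES
  n = 301: C(301, 9) = 49533303936090975; 49533303936090975 < 50031545098999707? YES
  n = 302: C(302, 9) = 51054804739588650; 51054804739588650 < 50031545098999707? NO
  n = 303: C(303, 9) = 52617706925494425; 52617706925494425 < 50031545098999707? NO
The largest n with C(n, 9) < 50031545098999707 is n = 301 (where E[X] = 16511101312030325/16677181699666569 ≈ 0.9900415). Hence R_3(9) > 301, i.e. R_3(9) ≥ 302.

Largest n = 301; hence R_3(9) > 301.


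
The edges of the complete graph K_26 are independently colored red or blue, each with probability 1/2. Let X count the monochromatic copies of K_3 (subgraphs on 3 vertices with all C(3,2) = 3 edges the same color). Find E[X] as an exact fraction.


Let X = Σ_S X_S over the C(26, 3) = 2600 subsets S of size 3, where X_S = 1 if the K_3 on S is monochromatic.
For a fixed S, the K_3 on S has C(3, 2) = 3 edges. P[all 3 edges red] = (1/2)^3, and likewise for blue, so P[monochromatic] = 2·(1/2)^3 = 2^{1 − 3} = 1/4.
By linearity of expectation: E[X] = C(26, 3) · 2^{1 − 3} = 2600 · 1/4 = 650.
Numerically: E[X] ≈ 650.000.

E[X] = C(26,3)·2^(1−C(3,2)) = 650 ≈ 650.000.


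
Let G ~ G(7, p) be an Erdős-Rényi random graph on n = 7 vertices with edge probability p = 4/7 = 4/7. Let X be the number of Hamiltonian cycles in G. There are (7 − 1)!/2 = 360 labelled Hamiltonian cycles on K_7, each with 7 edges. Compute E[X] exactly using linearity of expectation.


K_7 has (7 − 1)!/2 = 360 labelled Hamiltonian cycles.
For each such Hamiltonian cycle H, let X_H = 1 if all 7 edges of H are present in G. Then P[X_H = 1] = p^{7} = (4/7)^{7} = 16384/823543.
By linearity: E[X] = Σ_H E[X_H] = 360 · p^{7} = 360 · 16384/823543 = 5898240/823543.
Numerically: E[X] ≈ 7.162.

E[X] = 360 · (4/7)^{7} = 5898240/823543 ≈ 7.162.


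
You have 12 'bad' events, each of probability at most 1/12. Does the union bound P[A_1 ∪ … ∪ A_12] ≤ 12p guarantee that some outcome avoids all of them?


Union bound: P[∪_{i=1}^{12} A_i] ≤ Σ_i P[A_i] ≤ 12·p = 12·(1/12) = 1.
Numerically: 1 ≈ 1.00000.
Is 1 < 1? NO.
Since the bound 1 is ≥ 1, the union bound is uninformative here; it does NOT by itself certify existence.

12·p = 1 ≈ 1.00000; existence NOT certified by the union bound.


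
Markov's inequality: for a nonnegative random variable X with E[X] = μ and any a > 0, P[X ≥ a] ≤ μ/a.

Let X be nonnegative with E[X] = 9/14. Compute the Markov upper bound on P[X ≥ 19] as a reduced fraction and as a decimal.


μ = E[X] = 9/14, a = 19.
Markov: P[X ≥ 19] ≤ μ/a = (9/14)/19 = 9/266.
Numerically: ≈ 0.0338.
(Since a = 19 > μ = 0.6429, the bound 9/266 is < 1 and informative.)

P[X ≥ 19] ≤ 9/266 ≈ 0.0338.


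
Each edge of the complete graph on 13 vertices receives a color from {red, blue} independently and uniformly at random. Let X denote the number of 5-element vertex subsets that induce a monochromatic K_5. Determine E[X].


Let X = Σ_S X_S over the C(13, 5) = 1287 subsets S of size 5, where X_S = 1 if the K_5 on S is monochromatic.
For a fixed S, the K_5 on S has C(5, 2) = 10 edges. P[all 10 edges red] = (1/2)^10, and likewise for blue, so P[monochromatic] = 2·(1/2)^10 = 2^{1 − 10} = 1/512.
By linearity: E[X] = C(13, 5) · 2^{1 − 10} = 1287 · 1/512 = 1287/512.
Numerically: E[X] ≈ 2.514.

E[X] = C(13,5)·2^(1−C(5,2)) = 1287/512 ≈ 2.514.


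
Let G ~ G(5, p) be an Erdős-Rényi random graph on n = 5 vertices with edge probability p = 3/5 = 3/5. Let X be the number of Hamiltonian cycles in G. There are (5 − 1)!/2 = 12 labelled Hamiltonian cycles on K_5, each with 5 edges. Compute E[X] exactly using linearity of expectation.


K_5 has (5 − 1)!/2 = 12 labelled Hamiltonian cycles.
For each such Hamiltonian cycle H, let X_H = 1 if all 5 edges of H are present in G. Then P[X_H = 1] = p^{5} = (3/5)^{5} = 243/3125.
Summing the indicators: E[X] = Σ_H E[X_H] = 12 · p^{5} = 12 · 243/3125 = 2916/3125.
Numerically: E[X] ≈ 0.9331.

E[X] = 12 · (3/5)^{5} = 2916/3125 ≈ 0.9331.


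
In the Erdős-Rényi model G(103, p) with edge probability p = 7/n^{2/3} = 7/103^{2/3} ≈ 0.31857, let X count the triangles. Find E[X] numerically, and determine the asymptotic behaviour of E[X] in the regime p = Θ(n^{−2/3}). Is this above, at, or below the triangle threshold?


Number of potential triangles: C(103, 3) = 176851.
Each occurs with probability p³ ≈ (0.31857)³ ≈ 3.2331040e-02.
By linearity: E[X] = C(103, 3)·p³ ≈ 176851 · 3.2331040e-02 ≈ 5717.77670.
Since α = 2/3 < 1, p = c/n^{2/3} ≫ 1/n is above the triangle threshold p ~ 1/n. Asymptotically E[X] ~ (c³/6)·n^{3(1−α)} = (7³/6)·n^{1} → ∞; triangles are abundant w.h.p.

E[X] ≈ 5717.77670; in regime p = Θ(1/n^{2/3}) E[X] diverges (above the triangle threshold p ~ 1/n).


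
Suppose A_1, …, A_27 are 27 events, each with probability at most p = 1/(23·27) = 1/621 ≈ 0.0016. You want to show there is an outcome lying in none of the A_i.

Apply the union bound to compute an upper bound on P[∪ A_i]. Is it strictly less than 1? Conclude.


Union bound: P[∪_{i=1}^{27} A_i] ≤ Σ_i P[A_i] ≤ 27·p = 27·(1/621) = 1/23.
Numerically: 1/23 ≈ 0.0435.
Is 1/23 < 1? YES.
Since P[∪ A_i] ≤ 1/23 < 1, the complement has P[∩ A_i^c] ≥ 1 − 1/23 = 22/23 > 0, so some outcome avoids every A_i.

27·p = 1/23 ≈ 0.0435; existence CERTIFIED by the union bound.


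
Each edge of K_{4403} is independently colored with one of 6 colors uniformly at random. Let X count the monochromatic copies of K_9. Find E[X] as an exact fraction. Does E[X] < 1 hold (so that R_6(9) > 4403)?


E[X] = C(4403, 9) · 6^{1 − 36} = 1699894433046281918452233150 · 6^{−35} = 1699894433046281918452233150/1719070799748422591028658176.
As a reduced fraction: E[X] = 283315738841046986408705525/286511799958070431838109696 ≈ 0.988845.
Is E[X] < 1? YES.
Since E[X] < 1, there exists a 6-coloring of K_{4403} with no monochromatic K_9; hence R_6(9) > 4403.

E[X] = 283315738841046986408705525/286511799958070431838109696 ≈ 0.988845; E[X] < 1, so R_6(9) > 4403.


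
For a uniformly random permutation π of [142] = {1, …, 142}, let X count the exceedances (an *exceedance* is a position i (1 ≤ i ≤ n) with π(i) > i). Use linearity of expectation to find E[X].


Write X = Σ_{i=1}^{142} X_i, where X_i = 1_{π(i) > i}.
For each fixed i, π(i) is uniform over {1, …, 142} (marginal of a uniform permutation), so P[π(i) > i] = (n − i)/n. Summing: Σ_{i=1}^{142} (n − i)/n = (0 + 1 + … + 141)/142 = 142(142 − 1)/(2·142) = (142 − 1)/2.
Hence E[X] = Σ_{i=1}^{142} (142 − i)/142 = 141/2 ≈ 70.5000.

E[X] = 141/2 = 70.5000.


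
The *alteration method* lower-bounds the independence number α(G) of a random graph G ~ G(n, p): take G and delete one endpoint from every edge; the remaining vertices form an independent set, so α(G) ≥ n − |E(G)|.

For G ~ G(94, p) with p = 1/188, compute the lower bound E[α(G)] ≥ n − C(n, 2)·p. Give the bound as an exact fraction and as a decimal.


E[|E(G)|] = C(94, 2)·p = 4371 · (1/188) = 93/4.
E[α(G)] ≥ n − E[|E(G)|] = 94 − 93/4 = 283/4.
Numerically: ≈ 70.7500.
(This is only a lower bound; the true E[α(G)] may be larger.)

E[α(G)] ≥ 283/4 ≈ 70.7500.


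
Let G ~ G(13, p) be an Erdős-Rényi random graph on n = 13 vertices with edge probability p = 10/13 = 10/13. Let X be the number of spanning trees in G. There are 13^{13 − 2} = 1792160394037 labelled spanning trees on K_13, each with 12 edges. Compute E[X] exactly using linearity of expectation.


K_13 has 13^{13 − 2} = 1792160394037 labelled spanning trees.
For each such spanning tree H, let X_H = 1 if all 12 edges of H are present in G. Then P[X_H = 1] = p^{12} = (10/13)^{12} = 1000000000000/23298085122481.
By linearity: E[X] = Σ_H E[X_H] = 1792160394037 · p^{12} = 1792160394037 · 1000000000000/23298085122481 = 1000000000000/13.
Numerically: E[X] ≈ 7.692e+10.

E[X] = 1792160394037 · (10/13)^{12} = 1000000000000/13 ≈ 7.692e+10.


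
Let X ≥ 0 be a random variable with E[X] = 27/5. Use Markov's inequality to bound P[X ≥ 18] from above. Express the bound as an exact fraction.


μ = E[X] = 27/5, a = 18.
Markov: P[X ≥ 18] ≤ μ/a = (27/5)/18 = 3/10.
Numerically: ≈ 0.3000.
(Since a = 18 > μ = 5.4000, the bound 3/10 is < 1 and informative.)

P[X ≥ 18] ≤ 3/10 ≈ 0.3000.


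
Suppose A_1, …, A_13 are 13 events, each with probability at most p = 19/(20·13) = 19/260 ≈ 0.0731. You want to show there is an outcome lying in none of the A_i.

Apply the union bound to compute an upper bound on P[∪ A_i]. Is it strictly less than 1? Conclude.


Union bound: P[∪_{i=1}^{13} A_i] ≤ Σ_i P[A_i] ≤ 13·p = 13·(19/260) = 19/20.
Numerically: 19/20 ≈ 0.9500.
Is 19/20 < 1? YES.
Since P[∪ A_i] ≤ 19/20 < 1, the complement has P[∩ A_i^c] ≥ 1 − 19/20 = 1/20 > 0, so some outcome avoids every A_i.

13·p = 19/20 ≈ 0.9500; existence CERTIFIED by the union bound.


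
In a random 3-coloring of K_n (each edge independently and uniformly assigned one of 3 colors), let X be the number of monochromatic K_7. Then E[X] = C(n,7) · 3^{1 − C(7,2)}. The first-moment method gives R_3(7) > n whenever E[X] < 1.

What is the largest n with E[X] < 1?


We need C(n, 7) · 3^{1 − 21} < 1, i.e. C(n, 7) < 3^{21 − 1} = 3486784401.
Check values of n near the boundary:
  n = 76: C(76, 7) = 2186189400; 2186189400 < 3486784401? YES
  n = 77: C(77, 7) = 2404808340; 2404808340 < 3486784401? YES
  n = 78: C(78, 7) = 2641902120; 2641902120 < 3486784401? YES
  n = 79: C(79, 7) = 2898753715; 2898753715 < 3486784401? YES
  n = 80: C(80, 7) = 3176716400; 3176716400 < 3486784401? YES
  n = 81: C(81, 7) = 3477216600; 3477216600 < 3486784401? YES
  n = 82: C(82, 7) = 3801756816; 3801756816 < 3486784401? NO
The largest n with C(n, 7) < 3486784401 is n = 81 (where E[X] = 42928600/43046721 ≈ 0.997256). Hence R_3(7) > 81, i.e. R_3(7) ≥ 82.

Largest n = 81; hence R_3(7) > 81.


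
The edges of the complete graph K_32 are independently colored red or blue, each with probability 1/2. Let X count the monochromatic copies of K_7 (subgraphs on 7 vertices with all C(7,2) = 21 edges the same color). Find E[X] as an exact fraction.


Let X = Σ_S X_S over the C(32, 7) = 3365856 subsets S of size 7, where X_S = 1 if the K_7 on S is monochromatic.
For a fixed S, the K_7 on S has C(7, 2) = 21 edges. P[all 21 edges red] = (1/2)^21, and likewise for blue, so P[monochromatic] = 2·(1/2)^21 = 2^{1 − 21} = 1/1048576.
Summing: E[X] = C(32, 7) · 2^{1 − 21} = 3365856 · 1/1048576 = 105183/32768.
Numerically: E[X] ≈ 3.2099.

E[X] = C(32,7)·2^(1−C(7,2)) = 105183/32768 ≈ 3.2099.


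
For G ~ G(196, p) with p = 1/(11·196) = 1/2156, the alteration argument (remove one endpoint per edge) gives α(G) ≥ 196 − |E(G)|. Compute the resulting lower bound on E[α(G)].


E[|E(G)|] = C(196, 2)·p = 19110 · (1/2156) = 195/22.
E[α(G)] ≥ n − E[|E(G)|] = 196 − 195/22 = 4117/22.
Numerically: ≈ 187.13636.
(This is only a lower bound; the true E[α(G)] may be larger.)

E[α(G)] ≥ 4117/22 ≈ 187.13636.


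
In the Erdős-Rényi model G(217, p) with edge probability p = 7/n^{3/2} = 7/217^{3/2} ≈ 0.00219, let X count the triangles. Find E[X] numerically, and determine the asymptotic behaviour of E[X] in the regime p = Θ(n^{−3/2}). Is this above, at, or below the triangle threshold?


Number of potential triangles: C(217, 3) = 1679580.
Each occurs with probability p³ ≈ (0.00219)³ ≈ 1.050087e-08.
By linearity: E[X] = C(217, 3)·p³ ≈ 1679580 · 1.050087e-08 ≈ 0.0176.
Since α = 3/2 > 1, p = c/n^{3/2} = o(1/n) is below the triangle threshold p ~ 1/n. Asymptotically E[X] ~ (c³/6)·n^{3(1−α)} = (7³/6)·n^{-1.5} → 0, so by Markov's inequality G has no triangles w.h.p.

E[X] ≈ 0.0176; in regime p = Θ(1/n^{3/2}) E[X] tends to 0 (below the triangle threshold p ~ 1/n).


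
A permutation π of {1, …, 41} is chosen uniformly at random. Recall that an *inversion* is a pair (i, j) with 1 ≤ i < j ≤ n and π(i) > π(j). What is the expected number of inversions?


Write X = Σ X_I over the C(41, 2) = 820 pairs i < j, with X_I the indicator of one inversion.
There are 820 indicators.
For each fixed pair i < j, the values π(i) and π(j) are two distinct elements of {1, …, 41} in uniformly random order; by symmetry P[π(i) > π(j)] = 1/2.
By linearity: E[X] = 820 · (1/2) = C(41, 2) · (1/2) = 820/2 = 410 ≈ 410.00000.

E[X] = 410 = 410.00000.


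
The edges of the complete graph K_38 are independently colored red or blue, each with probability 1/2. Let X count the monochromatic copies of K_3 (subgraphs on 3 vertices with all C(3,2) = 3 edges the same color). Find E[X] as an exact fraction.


Let X = Σ_S X_S over the C(38, 3) = 8436 subsets S of size 3, where X_S = 1 if the K_3 on S is monochromatic.
For a fixed S, the K_3 on S has C(3, 2) = 3 edges. P[all 3 edges red] = (1/2)^3, and likewise for blue, so P[monochromatic] = 2·(1/2)^3 = 2^{1 − 3} = 1/4.
Summing: E[X] = C(38, 3) · 2^{1 − 3} = 8436 · 1/4 = 2109.
Numerically: E[X] ≈ 2109.0000.

E[X] = C(38,3)·2^(1−C(3,2)) = 2109 ≈ 2109.0000.


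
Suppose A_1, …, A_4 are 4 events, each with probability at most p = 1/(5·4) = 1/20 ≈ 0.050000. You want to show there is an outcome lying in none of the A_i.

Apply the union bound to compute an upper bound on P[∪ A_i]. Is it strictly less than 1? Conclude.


Union bound: P[∪_{i=1}^{4} A_i] ≤ Σ_i P[A_i] ≤ 4·p = 4·(1/20) = 1/5.
Numerically: 1/5 ≈ 0.200000.
Is 1/5 < 1? YES.
Since P[∪ A_i] ≤ 1/5 < 1, the complement has P[∩ A_i^c] ≥ 1 − 1/5 = 4/5 > 0, so some outcome avoids every A_i.

4·p = 1/5 ≈ 0.200000; existence CERTIFIED by the union bound.


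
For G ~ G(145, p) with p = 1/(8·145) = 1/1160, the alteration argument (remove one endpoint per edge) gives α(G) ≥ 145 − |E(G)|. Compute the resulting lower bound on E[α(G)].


E[|E(G)|] = C(145, 2)·p = 10440 · (1/1160) = 9.
E[α(G)] ≥ n − E[|E(G)|] = 145 − 9 = 136.
Numerically: ≈ 136.000000.
(This is only a lower bound; the true E[α(G)] may be larger.)

E[α(G)] ≥ 136 ≈ 136.000000.


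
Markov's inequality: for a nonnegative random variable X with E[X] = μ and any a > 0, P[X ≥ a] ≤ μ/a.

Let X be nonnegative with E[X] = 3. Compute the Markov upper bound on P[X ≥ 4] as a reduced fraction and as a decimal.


μ = E[X] = 3, a = 4.
Markov: P[X ≥ 4] ≤ μ/a = (3)/4 = 3/4.
Numerically: ≈ 0.75000.
(Since a = 4 > μ = 3.00000, the bound 3/4 is < 1 and informative.)

P[X ≥ 4] ≤ 3/4 ≈ 0.75000.


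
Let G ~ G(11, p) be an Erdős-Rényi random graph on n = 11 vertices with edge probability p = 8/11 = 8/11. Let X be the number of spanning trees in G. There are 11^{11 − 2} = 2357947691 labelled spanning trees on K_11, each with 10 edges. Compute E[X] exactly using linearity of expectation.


K_11 has 11^{11 − 2} = 2357947691 labelled spanning trees.
For each such spanning tree H, let X_H = 1 if all 10 edges of H are present in G. Then P[X_H = 1] = p^{10} = (8/11)^{10} = 1073741824/25937424601.
By linearity of expectation: E[X] = Σ_H E[X_H] = 2357947691 · p^{10} = 2357947691 · 1073741824/25937424601 = 1073741824/11.
Numerically: E[X] ≈ 9.76e+07.

E[X] = 2357947691 · (8/11)^{10} = 1073741824/11 ≈ 9.76e+07.


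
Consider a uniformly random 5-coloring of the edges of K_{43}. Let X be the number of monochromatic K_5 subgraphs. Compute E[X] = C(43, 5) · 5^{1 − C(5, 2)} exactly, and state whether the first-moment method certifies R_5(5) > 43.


E[X] = C(43, 5) · 5^{1 − 10} = 962598 · 5^{−9} = 962598/1953125.
As a reduced fraction: E[X] = 962598/1953125 ≈ 0.4929.
Is E[X] < 1? YES.
Since E[X] < 1, there exists a 5-coloring of K_{43} with no monochromatic K_5; hence R_5(5) > 43.

E[X] = 962598/1953125 ≈ 0.4929; E[X] < 1, so R_5(5) > 43.


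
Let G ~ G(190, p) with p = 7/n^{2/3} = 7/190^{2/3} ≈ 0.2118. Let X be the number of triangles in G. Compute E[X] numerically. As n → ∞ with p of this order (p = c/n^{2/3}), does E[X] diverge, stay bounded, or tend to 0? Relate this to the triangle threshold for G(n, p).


Number of potential triangles: C(190, 3) = 1125180.
Each occurs with probability p³ ≈ (0.2118)³ ≈ 9.501385e-03.
By linearity: E[X] = C(190, 3)·p³ ≈ 1125180 · 9.501385e-03 ≈ 10690.7684.
Since α = 2/3 < 1, p = c/n^{2/3} ≫ 1/n is above the triangle threshold p ~ 1/n. Asymptotically E[X] ~ (c³/6)·n^{3(1−α)} = (7³/6)·n^{1} → ∞; triangles are abundant w.h.p.

E[X] ≈ 10690.7684; in regime p = Θ(1/n^{2/3}) E[X] diverges (above the triangle threshold p ~ 1/n).


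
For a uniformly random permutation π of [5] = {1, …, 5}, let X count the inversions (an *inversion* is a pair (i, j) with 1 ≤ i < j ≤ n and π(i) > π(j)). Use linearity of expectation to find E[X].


Write X = Σ X_I over the C(5, 2) = 10 pairs i < j, with X_I the indicator of one inversion.
There are 10 indicators.
For each fixed pair i < j, the values π(i) and π(j) are two distinct elements of {1, …, 5} in uniformly random order; by symmetry P[π(i) > π(j)] = 1/2.
By linearity: E[X] = 10 · (1/2) = C(5, 2) · (1/2) = 10/2 = 5 ≈ 5.000.

E[X] = 5 = 5.000.


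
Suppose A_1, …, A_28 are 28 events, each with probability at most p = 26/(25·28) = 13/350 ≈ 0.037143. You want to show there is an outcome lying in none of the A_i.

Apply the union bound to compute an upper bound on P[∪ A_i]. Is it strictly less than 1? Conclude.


Union bound: P[∪_{i=1}^{28} A_i] ≤ Σ_i P[A_i] ≤ 28·p = 28·(13/350) = 26/25.
Numerically: 26/25 ≈ 1.040000.
Is 26/25 < 1? NO.
Since the bound 26/25 is ≥ 1, the union bound is uninformative here; it does NOT by itself certify existence.

28·p = 26/25 ≈ 1.040000; existence NOT certified by the union bound.


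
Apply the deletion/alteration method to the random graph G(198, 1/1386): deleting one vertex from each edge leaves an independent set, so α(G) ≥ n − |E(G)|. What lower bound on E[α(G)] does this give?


E[|E(G)|] = C(198, 2)·p = 19503 · (1/1386) = 197/14.
E[α(G)] ≥ n − E[|E(G)|] = 198 − 197/14 = 2575/14.
Numerically: ≈ 183.929.
(This is only a lower bound; the true E[α(G)] may be larger.)

E[α(G)] ≥ 2575/14 ≈ 183.929.


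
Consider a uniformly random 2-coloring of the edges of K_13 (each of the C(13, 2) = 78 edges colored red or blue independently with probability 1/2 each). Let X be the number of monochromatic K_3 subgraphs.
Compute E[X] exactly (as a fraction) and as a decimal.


Let X = Σ_S X_S over the C(13, 3) = 286 subsets S of size 3, where X_S = 1 if the K_3 on S is monochromatic.
For a fixed S, the K_3 on S has C(3, 2) = 3 edges. P[all 3 edges red] = (1/2)^3, and likewise for blue, so P[monochromatic] = 2·(1/2)^3 = 2^{1 − 3} = 1/4.
Summing: E[X] = C(13, 3) · 2^{1 − 3} = 286 · 1/4 = 143/2.
Numerically: E[X] ≈ 71.500000.

E[X] = C(13,3)·2^(1−C(3,2)) = 143/2 ≈ 71.500000.


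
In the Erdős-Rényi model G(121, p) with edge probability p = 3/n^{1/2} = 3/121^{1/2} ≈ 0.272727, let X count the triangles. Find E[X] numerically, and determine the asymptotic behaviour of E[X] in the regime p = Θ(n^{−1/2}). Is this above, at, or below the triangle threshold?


Number of potential triangles: C(121, 3) = 287980.
Each occurs with probability p³ ≈ (0.272727)³ ≈ 2.02854996e-02.
By linearity: E[X] = C(121, 3)·p³ ≈ 287980 · 2.02854996e-02 ≈ 5841.818182.
Since α = 1/2 < 1, p = c/n^{1/2} ≫ 1/n is above the triangle threshold p ~ 1/n. Asymptotically E[X] ~ (c³/6)·n^{3(1−α)} = (3³/6)·n^{1.5} → ∞; triangles are abundant w.h.p.

E[X] ≈ 5841.818182; in regime p = Θ(1/n^{1/2}) E[X] diverges (above the triangle threshold p ~ 1/n).


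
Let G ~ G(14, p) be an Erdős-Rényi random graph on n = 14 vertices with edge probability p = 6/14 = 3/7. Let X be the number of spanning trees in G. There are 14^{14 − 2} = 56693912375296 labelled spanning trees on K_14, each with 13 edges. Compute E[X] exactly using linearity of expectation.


K_14 has 14^{14 − 2} = 56693912375296 labelled spanning trees.
For each such spanning tree H, let X_H = 1 if all 13 edges of H are present in G. Then P[X_H = 1] = p^{13} = (3/7)^{13} = 1594323/96889010407.
By linearity: E[X] = Σ_H E[X_H] = 56693912375296 · p^{13} = 56693912375296 · 1594323/96889010407 = 6530347008/7.
Numerically: E[X] ≈ 9.33e+08.

E[X] = 56693912375296 · (3/7)^{13} = 6530347008/7 ≈ 9.33e+08.


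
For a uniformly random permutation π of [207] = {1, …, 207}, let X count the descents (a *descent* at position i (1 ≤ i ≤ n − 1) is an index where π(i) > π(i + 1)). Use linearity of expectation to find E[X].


Write X = Σ X_I over i = 1, …, 206, with X_I the indicator of one descent.
There are 206 indicators.
For each fixed i, the pair (π(i), π(i+1)) is a uniformly random ordered pair of distinct values from {1, …, 207}; by symmetry P[π(i) > π(i+1)] = 1/2.
By linearity: E[X] = 206 · (1/2) = (207 − 1) · (1/2) = 103 ≈ 103.00000.

E[X] = 103 = 103.00000.


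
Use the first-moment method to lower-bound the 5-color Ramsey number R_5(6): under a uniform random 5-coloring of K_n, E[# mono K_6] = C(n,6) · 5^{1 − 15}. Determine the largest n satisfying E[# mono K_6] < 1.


We need C(n, 6) · 5^{1 − 15} < 1, i.e. C(n, 6) < 5^{15 − 1} = 6103515625.
Check values of n near the boundary:
  n = 126: C(126, 6) = 4925156775; 4925156775 < 6103515625? YES
  n = 127: C(127, 6) = 5169379425; 5169379425 < 6103515625? YES
  n = 128: C(128, 6) = 5423611200; 5423611200 < 6103515625? YES
  n = 129: C(129, 6) = 5688177600; 5688177600 < 6103515625? YES
  n = 130: C(130, 6) = 5963412000; 5963412000 < 6103515625? YES
  n = 131: C(131, 6) = 6249655776; 6249655776 < 6103515625? NO
The largest n with C(n, 6) < 6103515625 is n = 130 (where E[X] = 47707296/48828125 ≈ 0.977). Hence R_5(6) > 130, i.e. R_5(6) ≥ 131.

Largest n = 130; hence R_5(6) > 130.


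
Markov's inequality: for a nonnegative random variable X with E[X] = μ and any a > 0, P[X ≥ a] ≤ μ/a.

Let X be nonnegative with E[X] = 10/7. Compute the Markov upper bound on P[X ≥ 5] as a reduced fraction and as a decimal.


μ = E[X] = 10/7, a = 5.
Markov: P[X ≥ 5] ≤ μ/a = (10/7)/5 = 2/7.
Numerically: ≈ 0.285714.
(Since a = 5 > μ = 1.428571, the bound 2/7 is < 1 and informative.)

P[X ≥ 5] ≤ 2/7 ≈ 0.285714.


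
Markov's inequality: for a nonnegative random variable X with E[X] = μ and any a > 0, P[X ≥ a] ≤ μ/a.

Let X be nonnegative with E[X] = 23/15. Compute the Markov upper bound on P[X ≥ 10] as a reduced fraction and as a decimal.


μ = E[X] = 23/15, a = 10.
Markov: P[X ≥ 10] ≤ μ/a = (23/15)/10 = 23/150.
Numerically: ≈ 0.15333.
(Since a = 10 > μ = 1.53333, the bound 23/150 is < 1 and informative.)

P[X ≥ 10] ≤ 23/150 ≈ 0.15333.


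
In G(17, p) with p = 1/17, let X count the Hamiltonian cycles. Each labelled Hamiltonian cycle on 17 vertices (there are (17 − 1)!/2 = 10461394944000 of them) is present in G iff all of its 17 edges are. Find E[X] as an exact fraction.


K_17 has (17 − 1)!/2 = 10461394944000 labelled Hamiltonian cycles.
For each such Hamiltonian cycle H, let X_H = 1 if all 17 edges of H are present in G. Then P[X_H = 1] = p^{17} = (1/17)^{17} = 1/827240261886336764177.
By linearity of expectation: E[X] = Σ_H E[X_H] = 10461394944000 · p^{17} = 10461394944000 · 1/827240261886336764177 = 10461394944000/827240261886336764177.
Numerically: E[X] ≈ 1.26461e-08.

E[X] = 10461394944000 · (1/17)^{17} = 10461394944000/827240261886336764177 ≈ 1.26461e-08.


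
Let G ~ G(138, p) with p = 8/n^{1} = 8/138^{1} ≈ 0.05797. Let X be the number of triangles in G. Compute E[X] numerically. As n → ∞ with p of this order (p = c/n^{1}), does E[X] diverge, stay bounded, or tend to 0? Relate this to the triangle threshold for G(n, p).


Number of potential triangles: C(138, 3) = 428536.
Each occurs with probability p³ ≈ (0.05797)³ ≈ 1.948196e-04.
By linearity: E[X] = C(138, 3)·p³ ≈ 428536 · 1.948196e-04 ≈ 83.4872.
Here α = 1, so p = 8/n is exactly at the triangle threshold p ~ 1/n. Asymptotically E[X] → c³/6 = 8³/6 = 256/3 ≈ 85.3333, a bounded constant. In this regime the triangle count is asymptotically Poisson(c³/6).

E[X] ≈ 83.4872; in regime p = Θ(1/n^{1}) E[X] stays bounded (at the triangle threshold p ~ 1/n).


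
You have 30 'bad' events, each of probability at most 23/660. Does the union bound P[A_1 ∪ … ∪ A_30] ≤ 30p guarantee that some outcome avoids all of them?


Union bound: P[∪_{i=1}^{30} A_i] ≤ Σ_i P[A_i] ≤ 30·p = 30·(23/660) = 23/22.
Numerically: 23/22 ≈ 1.045455.
Is 23/22 < 1? NO.
Since the bound 23/22 is ≥ 1, the union bound is uninformative here; it does NOT by itself certify existence.

30·p = 23/22 ≈ 1.045455; existence NOT certified by the union bound.


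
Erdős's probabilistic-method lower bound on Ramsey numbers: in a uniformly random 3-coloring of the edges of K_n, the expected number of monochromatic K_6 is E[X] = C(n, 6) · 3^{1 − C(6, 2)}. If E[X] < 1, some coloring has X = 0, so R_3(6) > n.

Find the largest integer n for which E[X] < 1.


We need C(n, 6) · 3^{1 − 15} < 1, i.e. C(n, 6) < 3^{15 − 1} = 4782969.
Check values of n near the boundary:
  n = 36: C(36, 6) = 1947792; 1947792 < 4782969? YES
  n = 37: C(37, 6) = 2324784; 2324784 < 4782969? YES
  n = 38: C(38, 6) = 2760681; 2760681 < 4782969? YES
  n = 39: C(39, 6) = 3262623; 3262623 < 4782969? YES
  n = 40: C(40, 6) = 3838380; 3838380 < 4782969? YES
  n = 41: C(41, 6) = 4496388; 4496388 < 4782969? YES
  n = 42: C(42, 6) = 5245786; 5245786 < 4782969? NO
  n = 43: C(43, 6) = 6096454; 6096454 < 4782969? NO
  n = 44: C(44, 6) = 7059052; 7059052 < 4782969? NO
The largest n with C(n, 6) < 4782969 is n = 41 (where E[X] = 1498796/1594323 ≈ 0.9400830). Hence R_3(6) > 41, i.e. R_3(6) ≥ 42.

Largest n = 41; hence R_3(6) > 41.


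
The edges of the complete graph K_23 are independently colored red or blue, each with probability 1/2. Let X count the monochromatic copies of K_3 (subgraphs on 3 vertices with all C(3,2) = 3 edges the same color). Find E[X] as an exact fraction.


Let X = Σ_S X_S over the C(23, 3) = 1771 subsets S of size 3, where X_S = 1 if the K_3 on S is monochromatic.
For a fixed S, the K_3 on S has C(3, 2) = 3 edges. P[all 3 edges red] = (1/2)^3, and likewise for blue, so P[monochromatic] = 2·(1/2)^3 = 2^{1 − 3} = 1/4.
Summing: E[X] = C(23, 3) · 2^{1 − 3} = 1771 · 1/4 = 1771/4.
Numerically: E[X] ≈ 442.7500.

E[X] = C(23,3)·2^(1−C(3,2)) = 1771/4 ≈ 442.7500.


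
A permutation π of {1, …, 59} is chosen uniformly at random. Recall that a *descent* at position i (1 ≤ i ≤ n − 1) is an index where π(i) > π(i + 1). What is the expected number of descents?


Write X = Σ X_I over i = 1, …, 58, with X_I the indicator of one descent.
There are 58 indicators.
For each fixed i, the pair (π(i), π(i+1)) is a uniformly random ordered pair of distinct values from {1, …, 59}; by symmetry P[π(i) > π(i+1)] = 1/2.
By linearity: E[X] = 58 · (1/2) = (59 − 1) · (1/2) = 29 ≈ 29.0000.

E[X] = 29 = 29.0000.


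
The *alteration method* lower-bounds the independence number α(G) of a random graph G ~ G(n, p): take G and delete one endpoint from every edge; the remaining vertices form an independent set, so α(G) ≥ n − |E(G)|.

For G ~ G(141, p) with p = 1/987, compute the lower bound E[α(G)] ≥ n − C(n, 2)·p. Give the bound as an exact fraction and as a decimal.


E[|E(G)|] = C(141, 2)·p = 9870 · (1/987) = 10.
E[α(G)] ≥ n − E[|E(G)|] = 141 − 10 = 131.
Numerically: ≈ 131.000.
(This is only a lower bound; the true E[α(G)] may be larger.)

E[α(G)] ≥ 131 ≈ 131.000.


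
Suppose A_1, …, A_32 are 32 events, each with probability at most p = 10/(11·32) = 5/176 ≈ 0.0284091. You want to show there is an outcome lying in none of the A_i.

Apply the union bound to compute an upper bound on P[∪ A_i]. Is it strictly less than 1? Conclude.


Union bound: P[∪_{i=1}^{32} A_i] ≤ Σ_i P[A_i] ≤ 32·p = 32·(5/176) = 10/11.
Numerically: 10/11 ≈ 0.9090909.
Is 10/11 < 1? YES.
Since P[∪ A_i] ≤ 10/11 < 1, the complement has P[∩ A_i^c] ≥ 1 − 10/11 = 1/11 > 0, so some outcome avoids every A_i.

32·p = 10/11 ≈ 0.9090909; existence CERTIFIED by the union bound.


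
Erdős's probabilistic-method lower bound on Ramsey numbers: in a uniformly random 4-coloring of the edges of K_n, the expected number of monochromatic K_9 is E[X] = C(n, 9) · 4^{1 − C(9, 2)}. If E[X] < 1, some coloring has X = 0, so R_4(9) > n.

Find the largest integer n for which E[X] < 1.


We need C(n, 9) · 4^{1 − 36} < 1, i.e. C(n, 9) < 4^{36 − 1} = 1180591620717411303424.
Check values of n near the boundary:
  n = 912: C(912, 9) = 1156095740032081475120; 1156095740032081475120 < 1180591620717411303424? YES
  n = 913: C(913, 9) = 1167605542753639808390; 1167605542753639808390 < 1180591620717411303424? YES
  n = 914: C(914, 9) = 1179217089587653905932; 1179217089587653905932 < 1180591620717411303424? YES
  n = 915: C(915, 9) = 1190931166636537885130; 1190931166636537885130 < 1180591620717411303424? NO
The largest n with C(n, 9) < 1180591620717411303424 is n = 914 (where E[X] = 294804272396913476483/295147905179352825856 ≈ 0.9988). Hence R_4(9) > 914, i.e. R_4(9) ≥ 915.

Largest n = 914; hence R_4(9) > 914.


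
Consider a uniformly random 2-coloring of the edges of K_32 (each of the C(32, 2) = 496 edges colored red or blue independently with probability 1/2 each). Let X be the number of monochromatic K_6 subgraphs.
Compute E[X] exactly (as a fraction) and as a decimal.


Let X = Σ_S X_S over the C(32, 6) = 906192 subsets S of size 6, where X_S = 1 if the K_6 on S is monochromatic.
For a fixed S, the K_6 on S has C(6, 2) = 15 edges. P[all 15 edges red] = (1/2)^15, and likewise for blue, so P[monochromatic] = 2·(1/2)^15 = 2^{1 − 15} = 1/16384.
Summing: E[X] = C(32, 6) · 2^{1 − 15} = 906192 · 1/16384 = 56637/1024.
Numerically: E[X] ≈ 55.310.

E[X] = C(32,6)·2^(1−C(6,2)) = 56637/1024 ≈ 55.310.


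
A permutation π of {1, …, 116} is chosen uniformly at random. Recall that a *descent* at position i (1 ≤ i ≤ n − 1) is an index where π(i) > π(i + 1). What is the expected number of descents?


Write X = Σ X_I over i = 1, …, 115, with X_I the indicator of one descent.
There are 115 indicators.
For each fixed i, the pair (π(i), π(i+1)) is a uniformly random ordered pair of distinct values from {1, …, 116}; by symmetry P[π(i) > π(i+1)] = 1/2.
By linearity: E[X] = 115 · (1/2) = (116 − 1) · (1/2) = 115/2 ≈ 57.500.

E[X] = 115/2 = 57.500.
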